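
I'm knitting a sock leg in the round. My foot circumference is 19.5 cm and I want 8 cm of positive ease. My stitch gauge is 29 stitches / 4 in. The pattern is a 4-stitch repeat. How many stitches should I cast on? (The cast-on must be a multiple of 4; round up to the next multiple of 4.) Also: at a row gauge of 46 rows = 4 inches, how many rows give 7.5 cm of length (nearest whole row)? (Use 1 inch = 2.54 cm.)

Cast on 80 stitches; work 34 rows.

Finished = 19.5 + 8 = 27.5 cm.
27.5 cm × 1/2.54 = 10.83 inches.
29/4 = 7.25 sts per in; 10.83 × 7.25 = 78.49 sts.
Next multiple of 4 → 80.
7.5 cm = 2.95 inches; × 11.5 = 33.96 → 34 rows.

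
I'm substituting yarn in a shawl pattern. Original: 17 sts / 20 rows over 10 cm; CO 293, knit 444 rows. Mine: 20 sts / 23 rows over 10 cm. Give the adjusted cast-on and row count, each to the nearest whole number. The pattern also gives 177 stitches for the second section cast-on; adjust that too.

Stitches: 293 × 20/17 = 344.71 → 345.
Rows: 444 × 23/20 = 510.60 → 511.
second section cast-on: 177 × 20/17 = 208.24 → 208.

Cast on 345 stitches; work 511 rows; second section cast-on 208 stitches.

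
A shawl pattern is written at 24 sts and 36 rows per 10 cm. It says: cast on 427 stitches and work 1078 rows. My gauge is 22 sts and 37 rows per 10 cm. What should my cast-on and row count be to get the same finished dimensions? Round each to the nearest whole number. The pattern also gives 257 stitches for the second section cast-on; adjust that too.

Cast on 391 stitches; work 1108 rows; second section cast-on 236 stitches.

Stitches: 427 × 22/24 = 391.42 → 391.
Rows: 1078 × 37/36 = 1107.94 → 1108.
second section cast-on: 257 × 22/24 = 235.58 → 236.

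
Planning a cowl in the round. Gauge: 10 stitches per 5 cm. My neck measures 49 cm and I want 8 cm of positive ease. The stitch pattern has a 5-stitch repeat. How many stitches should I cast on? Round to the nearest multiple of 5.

Finished = 49 + 8 = 57 cm.
10 / 5 = 2 sts/cm.
57 × 2 = 114.00 sts.
Nearest multiple of 5: 115.

CO 115 sts.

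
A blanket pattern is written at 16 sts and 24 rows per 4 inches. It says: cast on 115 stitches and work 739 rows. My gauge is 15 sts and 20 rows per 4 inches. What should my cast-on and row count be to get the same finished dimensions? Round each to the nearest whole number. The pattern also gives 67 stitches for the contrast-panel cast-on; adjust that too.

Cast on 108 stitches; work 616 rows; contrast-panel cast-on 63 stitches.

Stitches: 115 × 15/16 = 107.81 → 108.
Rows: 739 × 20/24 = 615.83 → 616.
contrast-panel cast-on: 67 × 15/16 = 62.81 → 63.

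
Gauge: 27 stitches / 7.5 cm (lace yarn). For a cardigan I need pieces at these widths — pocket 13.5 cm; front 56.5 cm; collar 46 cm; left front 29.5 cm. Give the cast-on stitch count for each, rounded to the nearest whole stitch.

Rate = 27/7.5 = 3.6 sts per cm.
pocket: 13.5 × 3.6 = 48.60 → 49.
front: 56.5 × 3.6 = 203.40 → 203.
collar: 46 × 3.6 = 165.60 → 166.
left front: 29.5 × 3.6 = 106.20 → 106.

pocket 49; front 203; collar 166; left front 106.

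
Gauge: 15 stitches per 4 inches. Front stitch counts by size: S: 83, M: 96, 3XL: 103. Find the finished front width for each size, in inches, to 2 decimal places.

15/4 = 3.75 sts per in.
S: 83 / 3.75 = 22.133 → 22.13 in.
M: 96 / 3.75 = 25.600 → 25.60 in.
3XL: 103 / 3.75 = 27.467 → 27.47 in.

S 22.13 inches; M 25.60 inches; 3XL 27.47 inches.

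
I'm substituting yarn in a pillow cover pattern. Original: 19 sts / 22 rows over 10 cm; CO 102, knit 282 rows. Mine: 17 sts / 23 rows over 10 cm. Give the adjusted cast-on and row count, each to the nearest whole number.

Cast on 91 stitches; work 295 rows.

Stitches: 102 × 17/19 = 91.26 → 91.
Rows: 282 × 23/22 = 294.82 → 295.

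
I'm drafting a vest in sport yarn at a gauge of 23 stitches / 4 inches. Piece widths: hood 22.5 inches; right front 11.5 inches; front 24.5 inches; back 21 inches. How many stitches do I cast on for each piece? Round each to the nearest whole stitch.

Rate = 23/4 = 5.75 sts per in.
hood: 22.5 × 5.75 = 129.38 → 129.
right front: 11.5 × 5.75 = 66.12 → 66.
front: 24.5 × 5.75 = 140.88 → 141.
back: 21 × 5.75 = 120.75 → 121.

hood 129; right front 66; front 141; back 121.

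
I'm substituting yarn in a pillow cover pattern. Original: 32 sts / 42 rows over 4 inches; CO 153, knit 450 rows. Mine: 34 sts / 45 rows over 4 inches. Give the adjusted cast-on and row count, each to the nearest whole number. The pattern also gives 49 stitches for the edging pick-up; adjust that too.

Stitches: 153 × 34/32 = 162.56 → 163.
Rows: 450 × 45/42 = 482.14 → 482.
edging pick-up: 49 × 34/32 = 52.06 → 52.

Cast on 163 stitches; work 482 rows; edging pick-up 52 stitches.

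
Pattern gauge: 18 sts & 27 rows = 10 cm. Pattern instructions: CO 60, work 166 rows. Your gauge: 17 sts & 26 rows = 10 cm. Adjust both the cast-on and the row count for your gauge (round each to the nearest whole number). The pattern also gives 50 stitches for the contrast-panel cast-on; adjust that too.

Cast on 57 stitches; work 160 rows; contrast-panel cast-on 47 stitches.

Stitches: 60 × 17/18 = 56.67 → 57.
Rows: 166 × 26/27 = 159.85 → 160.
contrast-panel cast-on: 50 × 17/18 = 47.22 → 47.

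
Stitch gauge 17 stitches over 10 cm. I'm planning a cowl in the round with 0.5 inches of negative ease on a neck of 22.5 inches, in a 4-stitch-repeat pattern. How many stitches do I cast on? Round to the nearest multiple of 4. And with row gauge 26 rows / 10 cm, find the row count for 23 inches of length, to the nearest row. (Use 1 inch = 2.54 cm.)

Cast on 96 stitches; work 152 rows.

Finished = 22.5 − 0.5 = 22 inches.
22 inches × 2.54 = 55.88 cm.
17/10 = 1.7 sts per cm; 55.88 × 1.7 = 95.00 sts.
Nearest multiple of 4 → 96.
23 inches = 58.42 cm; × 2.6 = 151.89 → 152 rows.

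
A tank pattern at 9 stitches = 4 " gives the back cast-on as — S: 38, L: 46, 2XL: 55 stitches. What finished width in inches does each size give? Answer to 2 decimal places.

9/4 = 2.25 sts per in.
S: 38 / 2.25 = 16.889 → 16.89 in.
L: 46 / 2.25 = 20.444 → 20.44 in.
2XL: 55 / 2.25 = 24.444 → 24.44 in.

S 16.89 inches; L 20.44 inches; 2XL 24.44 inches.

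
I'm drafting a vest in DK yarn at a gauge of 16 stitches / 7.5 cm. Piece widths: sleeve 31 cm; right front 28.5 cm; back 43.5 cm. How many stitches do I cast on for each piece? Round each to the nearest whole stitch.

sleeve 66; right front 61; back 93.

Rate = 16/7.5 = 2.133 sts per cm.
sleeve: 31 × 2.133 = 66.13 → 66.
right front: 28.5 × 2.133 = 60.80 → 61.
back: 43.5 × 2.133 = 92.80 → 93.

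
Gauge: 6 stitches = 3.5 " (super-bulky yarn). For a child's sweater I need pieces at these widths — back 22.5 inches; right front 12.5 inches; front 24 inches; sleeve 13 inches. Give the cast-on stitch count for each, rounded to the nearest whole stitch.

Rate = 6/3.5 = 1.714 sts per in.
back: 22.5 × 1.714 = 38.57 → 39.
right front: 12.5 × 1.714 = 21.43 → 21.
front: 24 × 1.714 = 41.14 → 41.
sleeve: 13 × 1.714 = 22.29 → 22.

back 39; right front 21; front 41; sleeve 22.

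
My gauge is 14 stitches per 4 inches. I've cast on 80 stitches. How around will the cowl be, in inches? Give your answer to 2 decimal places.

14 stitches / 4 inch = 3.5 stitches per inch.
80 / 3.5 = 22.857 inches.

22.86 inches.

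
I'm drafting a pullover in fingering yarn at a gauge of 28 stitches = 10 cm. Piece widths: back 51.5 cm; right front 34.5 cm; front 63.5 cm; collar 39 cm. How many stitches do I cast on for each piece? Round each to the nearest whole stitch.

Rate = 28/10 = 2.8 sts per cm.
back: 51.5 × 2.8 = 144.20 → 144.
right front: 34.5 × 2.8 = 96.60 → 97.
front: 63.5 × 2.8 = 177.80 → 178.
collar: 39 × 2.8 = 109.20 → 109.

back 144; right front 97; front 178; collar 109.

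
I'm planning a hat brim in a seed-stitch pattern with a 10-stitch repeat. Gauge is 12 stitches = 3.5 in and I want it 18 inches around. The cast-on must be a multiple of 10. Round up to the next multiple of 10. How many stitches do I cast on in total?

12 / 3.5 = 3.429 sts per inch.
18 × 3.429 = 61.71 sts.
Next multiple of 10: 70.

Cast on 70 stitches.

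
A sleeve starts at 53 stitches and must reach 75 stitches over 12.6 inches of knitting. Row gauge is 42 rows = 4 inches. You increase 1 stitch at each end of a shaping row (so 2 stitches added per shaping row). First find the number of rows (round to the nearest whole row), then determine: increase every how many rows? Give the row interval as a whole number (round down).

Rows = 12.6 × 10.5 = 132.3 → 132 rows.
Stitches to add: 22 → 11 shaping rows (at 2 st each).
132 / 11 = 12.00 → every 12 rows.

Increase every 12th row.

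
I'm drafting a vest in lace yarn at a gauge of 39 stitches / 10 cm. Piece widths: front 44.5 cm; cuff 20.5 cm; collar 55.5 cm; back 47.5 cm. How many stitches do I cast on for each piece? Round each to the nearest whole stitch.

Rate = 39/10 = 3.9 sts per cm.
front: 44.5 × 3.9 = 173.55 → 174.
cuff: 20.5 × 3.9 = 79.95 → 80.
collar: 55.5 × 3.9 = 216.45 → 216.
back: 47.5 × 3.9 = 185.25 → 185.

front 174; cuff 80; collar 216; back 185.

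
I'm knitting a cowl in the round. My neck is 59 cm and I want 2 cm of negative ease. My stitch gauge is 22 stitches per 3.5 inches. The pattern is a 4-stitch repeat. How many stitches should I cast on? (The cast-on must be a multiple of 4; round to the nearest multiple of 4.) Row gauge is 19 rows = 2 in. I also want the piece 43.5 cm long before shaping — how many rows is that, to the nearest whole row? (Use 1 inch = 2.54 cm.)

Cast on 140 stitches; work 163 rows.

Finished = 59 − 2 = 57 cm.
57 cm × 1/2.54 = 22.44 inches.
22/3.5 = 6.286 sts per in; 22.44 × 6.286 = 141.06 sts.
Nearest multiple of 4 → 140.
43.5 cm = 17.13 inches; × 9.5 = 162.70 → 163 rows.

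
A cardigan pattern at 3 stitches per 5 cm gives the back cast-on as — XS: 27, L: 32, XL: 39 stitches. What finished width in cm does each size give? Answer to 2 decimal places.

XS 45.00 cm; L 53.33 cm; XL 65.00 cm.

3/5 = 0.6 sts per cm.
XS: 27 / 0.6 = 45.000 → 45.00 cm.
L: 32 / 0.6 = 53.333 → 53.33 cm.
XL: 39 / 0.6 = 65.000 → 65.00 cm.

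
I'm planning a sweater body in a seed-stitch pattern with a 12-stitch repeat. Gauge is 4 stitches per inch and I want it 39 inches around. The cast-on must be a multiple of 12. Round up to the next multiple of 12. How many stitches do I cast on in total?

Cast on 156 stitches.

4 / 1 = 4 sts per inch.
39 × 4 = 156.00 sts.
Next multiple of 12: 156.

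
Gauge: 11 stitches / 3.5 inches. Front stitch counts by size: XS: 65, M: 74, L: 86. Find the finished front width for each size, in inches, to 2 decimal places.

11/3.5 = 3.143 sts per in.
XS: 65 / 3.143 = 20.682 → 20.68 in.
M: 74 / 3.143 = 23.545 → 23.55 in.
L: 86 / 3.143 = 27.364 → 27.36 in.

XS 20.68 inches; M 23.55 inches; L 27.36 inches.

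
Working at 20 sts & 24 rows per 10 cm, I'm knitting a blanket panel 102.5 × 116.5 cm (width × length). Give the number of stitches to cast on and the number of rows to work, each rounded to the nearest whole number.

Cast on 205 stitches and work 280 rows.

Stitch gauge = 20/10 = 2 sts/cm; 102.5 × 2 = 205.00 → 205 sts.
Row gauge = 24/10 = 2.4 rows/cm; 116.5 × 2.4 = 279.60 → 280 rows.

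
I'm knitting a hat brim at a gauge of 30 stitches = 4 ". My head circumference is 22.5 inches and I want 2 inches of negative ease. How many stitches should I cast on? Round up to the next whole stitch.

Finished = 22.5 − 2 = 20.5 in.
30 / 4 = 7.5 sts per inch.
20.50 × 7.5 = 153.75 sts.
→ 154 sts.

CO 154 sts.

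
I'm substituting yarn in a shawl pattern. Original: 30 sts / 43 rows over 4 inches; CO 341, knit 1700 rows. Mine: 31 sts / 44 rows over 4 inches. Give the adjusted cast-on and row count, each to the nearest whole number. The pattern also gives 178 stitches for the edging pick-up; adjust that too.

Cast on 352 stitches; work 1740 rows; edging pick-up 184 stitches.

Stitches: 341 × 31/30 = 352.37 → 352.
Rows: 1700 × 44/43 = 1739.53 → 1740.
edging pick-up: 178 × 31/30 = 183.93 → 184.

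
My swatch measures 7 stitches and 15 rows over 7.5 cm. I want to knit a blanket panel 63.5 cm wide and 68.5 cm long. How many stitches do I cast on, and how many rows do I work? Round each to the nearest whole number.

Stitch gauge = 7/7.5 = 0.933 sts/cm; 63.5 × 0.933 = 59.27 → 59 sts.
Row gauge = 15/7.5 = 2 rows/cm; 68.5 × 2 = 137.00 → 137 rows.

Cast on 59 stitches and work 137 rows.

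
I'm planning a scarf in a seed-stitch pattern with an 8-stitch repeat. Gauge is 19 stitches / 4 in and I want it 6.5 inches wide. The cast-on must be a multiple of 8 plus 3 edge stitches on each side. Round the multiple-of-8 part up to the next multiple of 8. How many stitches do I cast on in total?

CO 38 sts.

19 / 4 = 4.75 sts per inch.
6.5 × 4.75 = 30.88 sts.
Less 6 edge sts → 24.88 for the repeat.
Next multiple of 8: 32.
Add back 6 edge sts → 38.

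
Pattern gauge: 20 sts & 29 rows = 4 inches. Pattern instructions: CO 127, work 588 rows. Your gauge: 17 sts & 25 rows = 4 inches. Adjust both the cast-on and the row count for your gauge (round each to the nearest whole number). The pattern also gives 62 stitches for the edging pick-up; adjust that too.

Cast on 108 stitches; work 507 rows; edging pick-up 53 stitches.

Stitches: 127 × 17/20 = 107.95 → 108.
Rows: 588 × 25/29 = 506.90 → 507.
edging pick-up: 62 × 17/20 = 52.70 → 53.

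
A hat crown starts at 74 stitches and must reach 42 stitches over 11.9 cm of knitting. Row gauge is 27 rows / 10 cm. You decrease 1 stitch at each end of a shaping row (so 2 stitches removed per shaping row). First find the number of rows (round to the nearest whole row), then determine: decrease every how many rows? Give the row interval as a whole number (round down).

Decrease every 2nd row.

Rows = 11.9 × 2.7 = 32.1 → 32 rows.
Stitches to remove: 32 → 16 shaping rows (at 2 st each).
32 / 16 = 2.00 → every 2 rows.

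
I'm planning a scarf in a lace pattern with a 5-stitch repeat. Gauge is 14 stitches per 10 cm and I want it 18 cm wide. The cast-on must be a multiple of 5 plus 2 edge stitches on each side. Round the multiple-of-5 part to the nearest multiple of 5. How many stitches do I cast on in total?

24 stitches.

14 / 10 = 1.4 sts per cm.
18 × 1.4 = 25.20 sts.
Less 4 edge sts → 21.20 for the repeat.
Nearest multiple of 5: 20.
Add back 4 edge sts → 24.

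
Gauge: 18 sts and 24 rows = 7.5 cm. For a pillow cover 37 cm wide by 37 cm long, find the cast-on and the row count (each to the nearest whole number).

Stitch gauge = 18/7.5 = 2.4 sts/cm; 37 × 2.4 = 88.80 → 89 sts.
Row gauge = 24/7.5 = 3.2 rows/cm; 37 × 3.2 = 118.40 → 118 rows.

Cast on 89 stitches and work 118 rows.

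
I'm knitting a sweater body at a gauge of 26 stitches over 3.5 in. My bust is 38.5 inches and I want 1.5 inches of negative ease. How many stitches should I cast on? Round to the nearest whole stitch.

Cast on 275 stitches.

Finished = 38.5 − 1.5 = 37 in.
26 / 3.5 = 7.429 sts per inch.
37.00 × 7.429 = 274.86 sts.
→ 275 sts.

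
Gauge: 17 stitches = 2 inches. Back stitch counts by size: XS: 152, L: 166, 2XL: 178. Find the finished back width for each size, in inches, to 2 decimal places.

17/2 = 8.5 sts per in.
XS: 152 / 8.5 = 17.882 → 17.88 in.
L: 166 / 8.5 = 19.529 → 19.53 in.
2XL: 178 / 8.5 = 20.941 → 20.94 in.

XS 17.88 inches; L 19.53 inches; 2XL 20.94 inches.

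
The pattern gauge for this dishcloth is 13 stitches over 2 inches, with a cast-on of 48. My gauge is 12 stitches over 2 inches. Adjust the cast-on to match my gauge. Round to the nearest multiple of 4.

Scale factor = 12 / 13 = 0.923.
48 × 12 / 13 = 44.31 sts.
→ 44 sts.

CO 44 sts.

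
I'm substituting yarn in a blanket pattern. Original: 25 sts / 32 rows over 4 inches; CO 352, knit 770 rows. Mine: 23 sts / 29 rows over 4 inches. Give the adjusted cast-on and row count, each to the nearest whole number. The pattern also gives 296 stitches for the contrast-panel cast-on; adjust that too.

Stitches: 352 × 23/25 = 323.84 → 324.
Rows: 770 × 29/32 = 697.81 → 698.
contrast-panel cast-on: 296 × 23/25 = 272.32 → 272.

Cast on 324 stitches; work 698 rows; contrast-panel cast-on 272 stitches.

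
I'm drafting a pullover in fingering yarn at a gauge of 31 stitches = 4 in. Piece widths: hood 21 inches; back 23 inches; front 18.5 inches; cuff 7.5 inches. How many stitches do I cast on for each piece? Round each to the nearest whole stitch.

hood 163; back 178; front 143; cuff 58.

Rate = 31/4 = 7.75 sts per in.
hood: 21 × 7.75 = 162.75 → 163.
back: 23 × 7.75 = 178.25 → 178.
front: 18.5 × 7.75 = 143.38 → 143.
cuff: 7.5 × 7.75 = 58.12 → 58.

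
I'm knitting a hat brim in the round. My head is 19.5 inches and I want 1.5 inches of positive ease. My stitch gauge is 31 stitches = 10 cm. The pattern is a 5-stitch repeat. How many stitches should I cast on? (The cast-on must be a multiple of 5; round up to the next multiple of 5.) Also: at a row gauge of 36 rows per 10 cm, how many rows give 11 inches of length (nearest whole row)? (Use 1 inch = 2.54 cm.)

Finished = 19.5 + 1.5 = 21 inches.
21 inches × 2.54 = 53.34 cm.
31/10 = 3.1 sts per cm; 53.34 × 3.1 = 165.35 sts.
Next multiple of 5 → 170.
11 inches = 27.94 cm; × 3.6 = 100.58 → 101 rows.

Cast on 170 stitches; work 101 rows.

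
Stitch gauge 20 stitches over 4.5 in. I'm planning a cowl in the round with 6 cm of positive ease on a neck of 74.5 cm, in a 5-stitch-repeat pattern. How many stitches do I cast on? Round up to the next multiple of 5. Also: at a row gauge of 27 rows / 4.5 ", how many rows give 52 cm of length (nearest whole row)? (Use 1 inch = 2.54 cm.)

Cast on 145 stitches; work 123 rows.

Finished = 74.5 + 6 = 80.5 cm.
80.5 cm × 1/2.54 = 31.69 inches.
20/4.5 = 4.444 sts per in; 31.69 × 4.444 = 140.86 sts.
Next multiple of 5 → 145.
52 cm = 20.47 inches; × 6 = 122.83 → 123 rows.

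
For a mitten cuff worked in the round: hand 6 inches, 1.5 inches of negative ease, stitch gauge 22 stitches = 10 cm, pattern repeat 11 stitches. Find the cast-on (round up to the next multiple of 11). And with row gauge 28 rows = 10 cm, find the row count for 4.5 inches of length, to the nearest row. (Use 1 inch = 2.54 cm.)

Cast on 33 stitches; work 32 rows.

Finished = 6 − 1.5 = 4.5 inches.
4.5 inches × 2.54 = 11.43 cm.
22/10 = 2.2 sts per cm; 11.43 × 2.2 = 25.15 sts.
Next multiple of 11 → 33.
4.5 inches = 11.43 cm; × 2.8 = 32.00 → 32 rows.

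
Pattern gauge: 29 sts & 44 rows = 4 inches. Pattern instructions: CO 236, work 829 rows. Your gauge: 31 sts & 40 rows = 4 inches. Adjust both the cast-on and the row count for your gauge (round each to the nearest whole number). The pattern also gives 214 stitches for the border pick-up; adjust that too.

Cast on 252 stitches; work 754 rows; border pick-up 229 stitches.

Stitches: 236 × 31/29 = 252.28 → 252.
Rows: 829 × 40/44 = 753.64 → 754.
border pick-up: 214 × 31/29 = 228.76 → 229.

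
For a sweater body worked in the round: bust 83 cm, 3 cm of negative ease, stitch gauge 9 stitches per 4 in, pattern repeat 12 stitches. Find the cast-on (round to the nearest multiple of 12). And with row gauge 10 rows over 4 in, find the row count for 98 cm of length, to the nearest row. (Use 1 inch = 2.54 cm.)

Cast on 72 stitches; work 96 rows.

Finished = 83 − 3 = 80 cm.
80 cm × 1/2.54 = 31.50 inches.
9/4 = 2.25 sts per in; 31.50 × 2.25 = 70.87 sts.
Nearest multiple of 12 → 72.
98 cm = 38.58 inches; × 2.5 = 96.46 → 96 rows.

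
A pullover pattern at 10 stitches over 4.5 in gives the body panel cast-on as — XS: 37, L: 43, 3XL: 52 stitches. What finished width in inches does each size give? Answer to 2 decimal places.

10/4.5 = 2.222 sts per in.
XS: 37 / 2.222 = 16.650 → 16.65 in.
L: 43 / 2.222 = 19.350 → 19.35 in.
3XL: 52 / 2.222 = 23.400 → 23.40 in.

XS 16.65 inches; L 19.35 inches; 3XL 23.40 inches.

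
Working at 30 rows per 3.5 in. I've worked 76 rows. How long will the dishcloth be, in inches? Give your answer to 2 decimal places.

8.87 inches.

30 rows / 3.5 inch = 8.571 rows per inch.
76 / 8.571 = 8.867 inches.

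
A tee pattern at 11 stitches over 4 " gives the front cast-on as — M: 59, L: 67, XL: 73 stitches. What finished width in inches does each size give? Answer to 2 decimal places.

M 21.45 inches; L 24.36 inches; XL 26.55 inches.

11/4 = 2.75 sts per in.
M: 59 / 2.75 = 21.455 → 21.45 in.
L: 67 / 2.75 = 24.364 → 24.36 in.
XL: 73 / 2.75 = 26.545 → 26.55 in.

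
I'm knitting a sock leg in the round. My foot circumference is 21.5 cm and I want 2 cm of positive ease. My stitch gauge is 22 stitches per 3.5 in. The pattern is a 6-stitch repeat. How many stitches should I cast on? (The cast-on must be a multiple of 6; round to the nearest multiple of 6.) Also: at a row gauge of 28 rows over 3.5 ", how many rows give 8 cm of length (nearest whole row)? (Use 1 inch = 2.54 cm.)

Cast on 60 stitches; work 25 rows.

Finished = 21.5 + 2 = 23.5 cm.
23.5 cm × 1/2.54 = 9.25 inches.
22/3.5 = 6.286 sts per in; 9.25 × 6.286 = 58.16 sts.
Nearest multiple of 6 → 60.
8 cm = 3.15 inches; × 8 = 25.20 → 25 rows.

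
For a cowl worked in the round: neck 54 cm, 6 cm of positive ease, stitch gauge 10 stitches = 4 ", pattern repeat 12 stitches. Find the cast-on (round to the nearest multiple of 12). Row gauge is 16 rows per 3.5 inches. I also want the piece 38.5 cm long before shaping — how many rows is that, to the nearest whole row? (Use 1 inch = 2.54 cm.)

Finished = 54 + 6 = 60 cm.
60 cm × 1/2.54 = 23.62 inches.
10/4 = 2.5 sts per in; 23.62 × 2.5 = 59.06 sts.
Nearest multiple of 12 → 60.
38.5 cm = 15.16 inches; × 4.571 = 69.29 → 69 rows.

Cast on 60 stitches; work 69 rows.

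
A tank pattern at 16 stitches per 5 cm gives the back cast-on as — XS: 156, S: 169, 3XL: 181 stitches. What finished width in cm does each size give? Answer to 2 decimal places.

XS 48.75 cm; S 52.81 cm; 3XL 56.56 cm.

16/5 = 3.2 sts per cm.
XS: 156 / 3.2 = 48.750 → 48.75 cm.
S: 169 / 3.2 = 52.812 → 52.81 cm.
3XL: 181 / 3.2 = 56.562 → 56.56 cm.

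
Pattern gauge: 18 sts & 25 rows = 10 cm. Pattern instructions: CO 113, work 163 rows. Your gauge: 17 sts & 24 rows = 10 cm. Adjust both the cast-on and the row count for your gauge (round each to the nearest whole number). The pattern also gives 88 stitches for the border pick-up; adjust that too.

Cast on 107 stitches; work 156 rows; border pick-up 83 stitches.

Stitches: 113 × 17/18 = 106.72 → 107.
Rows: 163 × 24/25 = 156.48 → 156.
border pick-up: 88 × 17/18 = 83.11 → 83.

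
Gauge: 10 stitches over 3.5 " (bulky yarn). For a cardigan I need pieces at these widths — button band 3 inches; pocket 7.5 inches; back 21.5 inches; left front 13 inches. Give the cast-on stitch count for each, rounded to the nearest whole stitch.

Rate = 10/3.5 = 2.857 sts per in.
button band: 3 × 2.857 = 8.57 → 9.
pocket: 7.5 × 2.857 = 21.43 → 21.
back: 21.5 × 2.857 = 61.43 → 61.
left front: 13 × 2.857 = 37.14 → 37.

button band 9; pocket 21; back 61; left front 37.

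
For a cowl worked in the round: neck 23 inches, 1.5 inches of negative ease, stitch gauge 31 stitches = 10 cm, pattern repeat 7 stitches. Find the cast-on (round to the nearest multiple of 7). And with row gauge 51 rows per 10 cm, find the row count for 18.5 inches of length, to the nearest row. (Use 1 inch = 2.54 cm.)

Cast on 168 stitches; work 240 rows.

Finished = 23 − 1.5 = 21.5 inches.
21.5 inches × 2.54 = 54.61 cm.
31/10 = 3.1 sts per cm; 54.61 × 3.1 = 169.29 sts.
Nearest multiple of 7 → 168.
18.5 inches = 46.99 cm; × 5.1 = 239.65 → 240 rows.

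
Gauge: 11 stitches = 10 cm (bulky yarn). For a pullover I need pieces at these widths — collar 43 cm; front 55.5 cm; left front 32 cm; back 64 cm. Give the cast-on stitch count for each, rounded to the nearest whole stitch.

collar 47; front 61; left front 35; back 70.

Rate = 11/10 = 1.1 sts per cm.
collar: 43 × 1.1 = 47.30 → 47.
front: 55.5 × 1.1 = 61.05 → 61.
left front: 32 × 1.1 = 35.20 → 35.
back: 64 × 1.1 = 70.40 → 70.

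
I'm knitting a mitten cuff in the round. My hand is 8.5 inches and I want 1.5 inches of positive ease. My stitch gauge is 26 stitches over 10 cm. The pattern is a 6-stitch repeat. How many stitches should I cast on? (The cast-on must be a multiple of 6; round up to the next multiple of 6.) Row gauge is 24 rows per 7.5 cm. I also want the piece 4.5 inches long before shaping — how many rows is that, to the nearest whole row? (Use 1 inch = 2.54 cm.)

Finished = 8.5 + 1.5 = 10 inches.
10 inches × 2.54 = 25.40 cm.
26/10 = 2.6 sts per cm; 25.40 × 2.6 = 66.04 sts.
Next multiple of 6 → 72.
4.5 inches = 11.43 cm; × 3.2 = 36.58 → 37 rows.

Cast on 72 stitches; work 37 rows.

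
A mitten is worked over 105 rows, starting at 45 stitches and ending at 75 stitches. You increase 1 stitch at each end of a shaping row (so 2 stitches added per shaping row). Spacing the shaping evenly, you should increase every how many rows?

Stitches to add: |75 − 45| = 30.
Shaping rows needed: 30 / 2 = 15.
105 rows / 15 = every 7 rows.

Increase every 7th row.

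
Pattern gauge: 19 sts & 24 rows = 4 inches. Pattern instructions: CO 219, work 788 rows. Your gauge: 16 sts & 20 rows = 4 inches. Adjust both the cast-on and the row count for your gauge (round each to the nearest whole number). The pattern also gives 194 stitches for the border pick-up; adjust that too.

Cast on 184 stitches; work 657 rows; border pick-up 163 stitches.

Stitches: 219 × 16/19 = 184.42 → 184.
Rows: 788 × 20/24 = 656.67 → 657.
border pick-up: 194 × 16/19 = 163.37 → 163.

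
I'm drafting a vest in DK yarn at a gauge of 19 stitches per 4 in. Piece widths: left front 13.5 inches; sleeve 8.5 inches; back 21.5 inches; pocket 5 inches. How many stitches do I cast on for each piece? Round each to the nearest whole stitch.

Rate = 19/4 = 4.75 sts per in.
left front: 13.5 × 4.75 = 64.12 → 64.
sleeve: 8.5 × 4.75 = 40.38 → 40.
back: 21.5 × 4.75 = 102.12 → 102.
pocket: 5 × 4.75 = 23.75 → 24.

left front 64; sleeve 40; back 102; pocket 24.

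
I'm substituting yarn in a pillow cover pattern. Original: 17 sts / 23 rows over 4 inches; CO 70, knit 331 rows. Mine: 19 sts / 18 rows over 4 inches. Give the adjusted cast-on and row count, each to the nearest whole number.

Stitches: 70 × 19/17 = 78.24 → 78.
Rows: 331 × 18/23 = 259.04 → 259.

Cast on 78 stitches; work 259 rows.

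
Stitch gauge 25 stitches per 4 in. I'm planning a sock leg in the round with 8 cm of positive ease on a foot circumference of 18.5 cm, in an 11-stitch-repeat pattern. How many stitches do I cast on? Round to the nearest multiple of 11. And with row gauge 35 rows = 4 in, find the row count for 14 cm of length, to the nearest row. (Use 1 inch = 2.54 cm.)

Cast on 66 stitches; work 48 rows.

Finished = 18.5 + 8 = 26.5 cm.
26.5 cm × 1/2.54 = 10.43 inches.
25/4 = 6.25 sts per in; 10.43 × 6.25 = 65.21 sts.
Nearest multiple of 11 → 66.
14 cm = 5.51 inches; × 8.75 = 48.23 → 48 rows.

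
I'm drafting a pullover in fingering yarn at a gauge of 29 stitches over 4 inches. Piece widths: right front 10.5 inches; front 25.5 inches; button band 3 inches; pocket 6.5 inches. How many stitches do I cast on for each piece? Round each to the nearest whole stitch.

right front 76; front 185; button band 22; pocket 47.

Rate = 29/4 = 7.25 sts per in.
right front: 10.5 × 7.25 = 76.12 → 76.
front: 25.5 × 7.25 = 184.88 → 185.
button band: 3 × 7.25 = 21.75 → 22.
pocket: 6.5 × 7.25 = 47.12 → 47.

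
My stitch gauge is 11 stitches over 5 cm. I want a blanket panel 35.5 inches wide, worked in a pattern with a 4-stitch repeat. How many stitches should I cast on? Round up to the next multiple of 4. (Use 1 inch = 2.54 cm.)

CO 200 sts.

35.5 in = 35.5 × 2.54 = 90.17 cm.
11 / 5 = 2.2 sts/cm.
90.17 × 2.2 = 198.37 sts.
→ 200.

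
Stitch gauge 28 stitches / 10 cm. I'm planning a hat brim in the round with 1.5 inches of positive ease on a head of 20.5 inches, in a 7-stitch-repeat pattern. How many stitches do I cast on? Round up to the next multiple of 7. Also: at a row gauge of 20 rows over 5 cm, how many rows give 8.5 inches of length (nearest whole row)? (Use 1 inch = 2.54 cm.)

Finished = 20.5 + 1.5 = 22 inches.
22 inches × 2.54 = 55.88 cm.
28/10 = 2.8 sts per cm; 55.88 × 2.8 = 156.46 sts.
Next multiple of 7 → 161.
8.5 inches = 21.59 cm; × 4 = 86.36 → 86 rows.

Cast on 161 stitches; work 86 rows.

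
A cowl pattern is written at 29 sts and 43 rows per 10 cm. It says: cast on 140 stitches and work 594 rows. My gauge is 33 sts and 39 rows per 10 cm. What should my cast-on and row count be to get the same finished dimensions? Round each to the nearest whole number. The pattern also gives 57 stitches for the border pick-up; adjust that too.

Cast on 159 stitches; work 539 rows; border pick-up 65 stitches.

Stitches: 140 × 33/29 = 159.31 → 159.
Rows: 594 × 39/43 = 538.74 → 539.
border pick-up: 57 × 33/29 = 64.86 → 65.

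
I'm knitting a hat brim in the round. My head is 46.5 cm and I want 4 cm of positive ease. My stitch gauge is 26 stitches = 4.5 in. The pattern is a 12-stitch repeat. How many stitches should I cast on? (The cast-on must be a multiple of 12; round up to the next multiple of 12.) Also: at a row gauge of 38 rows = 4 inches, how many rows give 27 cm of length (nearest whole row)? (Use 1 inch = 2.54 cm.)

Cast on 120 stitches; work 101 rows.

Finished = 46.5 + 4 = 50.5 cm.
50.5 cm × 1/2.54 = 19.88 inches.
26/4.5 = 5.778 sts per in; 19.88 × 5.778 = 114.87 sts.
Next multiple of 12 → 120.
27 cm = 10.63 inches; × 9.5 = 100.98 → 101 rows.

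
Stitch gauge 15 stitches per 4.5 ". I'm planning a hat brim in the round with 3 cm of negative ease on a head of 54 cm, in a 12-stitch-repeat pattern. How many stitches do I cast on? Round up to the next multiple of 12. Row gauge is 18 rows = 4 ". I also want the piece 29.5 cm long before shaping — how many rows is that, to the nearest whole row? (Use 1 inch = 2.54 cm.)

Finished = 54 − 3 = 51 cm.
51 cm × 1/2.54 = 20.08 inches.
15/4.5 = 3.333 sts per in; 20.08 × 3.333 = 66.93 sts.
Next multiple of 12 → 72.
29.5 cm = 11.61 inches; × 4.5 = 52.26 → 52 rows.

Cast on 72 stitches; work 52 rows.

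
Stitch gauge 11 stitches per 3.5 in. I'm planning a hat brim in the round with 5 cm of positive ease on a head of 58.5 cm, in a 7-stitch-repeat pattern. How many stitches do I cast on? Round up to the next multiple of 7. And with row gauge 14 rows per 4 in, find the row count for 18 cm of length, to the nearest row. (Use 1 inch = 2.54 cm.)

Cast on 84 stitches; work 25 rows.

Finished = 58.5 + 5 = 63.5 cm.
63.5 cm × 1/2.54 = 25.00 inches.
11/3.5 = 3.143 sts per in; 25.00 × 3.143 = 78.57 sts.
Next multiple of 7 → 84.
18 cm = 7.09 inches; × 3.5 = 24.80 → 25 rows.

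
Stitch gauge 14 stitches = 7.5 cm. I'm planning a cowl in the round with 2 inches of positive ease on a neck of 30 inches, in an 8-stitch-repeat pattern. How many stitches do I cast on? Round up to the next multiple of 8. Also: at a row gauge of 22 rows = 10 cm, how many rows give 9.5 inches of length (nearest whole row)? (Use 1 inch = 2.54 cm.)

Finished = 30 + 2 = 32 inches.
32 inches × 2.54 = 81.28 cm.
14/7.5 = 1.867 sts per cm; 81.28 × 1.867 = 151.72 sts.
Next multiple of 8 → 152.
9.5 inches = 24.13 cm; × 2.2 = 53.09 → 53 rows.

Cast on 152 stitches; work 53 rows.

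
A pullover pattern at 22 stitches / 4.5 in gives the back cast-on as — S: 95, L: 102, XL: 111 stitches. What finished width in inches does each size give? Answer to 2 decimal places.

22/4.5 = 4.889 sts per in.
S: 95 / 4.889 = 19.432 → 19.43 in.
L: 102 / 4.889 = 20.864 → 20.86 in.
XL: 111 / 4.889 = 22.705 → 22.70 in.

S 19.43 inches; L 20.86 inches; XL 22.70 inches.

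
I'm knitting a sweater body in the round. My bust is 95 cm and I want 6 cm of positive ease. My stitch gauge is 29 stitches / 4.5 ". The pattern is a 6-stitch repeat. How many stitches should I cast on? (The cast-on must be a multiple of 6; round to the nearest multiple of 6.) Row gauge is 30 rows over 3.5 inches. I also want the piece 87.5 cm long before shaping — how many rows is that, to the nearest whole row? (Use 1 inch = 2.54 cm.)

Finished = 95 + 6 = 101 cm.
101 cm × 1/2.54 = 39.76 inches.
29/4.5 = 6.444 sts per in; 39.76 × 6.444 = 256.26 sts.
Nearest multiple of 6 → 258.
87.5 cm = 34.45 inches; × 8.571 = 295.28 → 295 rows.

Cast on 258 stitches; work 295 rows.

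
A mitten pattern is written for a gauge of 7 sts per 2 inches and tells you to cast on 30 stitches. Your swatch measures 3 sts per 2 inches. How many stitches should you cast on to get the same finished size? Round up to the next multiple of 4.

CO 16 sts.

Scale factor = 3 / 7 = 0.429.
30 × 3 / 7 = 12.86 sts.
→ 16 sts.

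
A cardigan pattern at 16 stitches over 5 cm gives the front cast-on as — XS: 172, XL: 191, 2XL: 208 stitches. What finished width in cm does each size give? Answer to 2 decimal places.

XS 53.75 cm; XL 59.69 cm; 2XL 65.00 cm.

16/5 = 3.2 sts per cm.
XS: 172 / 3.2 = 53.750 → 53.75 cm.
XL: 191 / 3.2 = 59.688 → 59.69 cm.
2XL: 208 / 3.2 = 65.000 → 65.00 cm.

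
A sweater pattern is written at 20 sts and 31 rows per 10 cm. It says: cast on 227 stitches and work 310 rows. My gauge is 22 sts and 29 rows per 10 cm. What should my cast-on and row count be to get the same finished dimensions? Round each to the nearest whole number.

Stitches: 227 × 22/20 = 249.70 → 250.
Rows: 310 × 29/31 = 290.00 → 290.

Cast on 250 stitches; work 290 rows.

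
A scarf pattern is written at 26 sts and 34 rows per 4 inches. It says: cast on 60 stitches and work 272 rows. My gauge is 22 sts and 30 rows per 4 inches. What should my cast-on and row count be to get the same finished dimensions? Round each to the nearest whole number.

Cast on 51 stitches; work 240 rows.

Stitches: 60 × 22/26 = 50.77 → 51.
Rows: 272 × 30/34 = 240.00 → 240.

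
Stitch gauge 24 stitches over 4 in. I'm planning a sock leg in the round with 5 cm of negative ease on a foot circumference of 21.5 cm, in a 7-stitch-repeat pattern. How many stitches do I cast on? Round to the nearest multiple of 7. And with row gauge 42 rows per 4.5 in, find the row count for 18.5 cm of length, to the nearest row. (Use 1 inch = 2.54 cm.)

Cast on 42 stitches; work 68 rows.

Finished = 21.5 − 5 = 16.5 cm.
16.5 cm × 1/2.54 = 6.50 inches.
24/4 = 6 sts per in; 6.50 × 6 = 38.98 sts.
Nearest multiple of 7 → 42.
18.5 cm = 7.28 inches; × 9.333 = 67.98 → 68 rows.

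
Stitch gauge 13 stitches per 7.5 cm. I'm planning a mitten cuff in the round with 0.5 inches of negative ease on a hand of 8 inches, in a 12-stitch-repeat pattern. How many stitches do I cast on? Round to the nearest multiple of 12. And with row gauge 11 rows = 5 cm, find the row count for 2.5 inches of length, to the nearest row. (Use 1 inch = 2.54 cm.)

Finished = 8 − 0.5 = 7.5 inches.
7.5 inches × 2.54 = 19.05 cm.
13/7.5 = 1.733 sts per cm; 19.05 × 1.733 = 33.02 sts.
Nearest multiple of 12 → 36.
2.5 inches = 6.35 cm; × 2.2 = 13.97 → 14 rows.

Cast on 36 stitches; work 14 rows.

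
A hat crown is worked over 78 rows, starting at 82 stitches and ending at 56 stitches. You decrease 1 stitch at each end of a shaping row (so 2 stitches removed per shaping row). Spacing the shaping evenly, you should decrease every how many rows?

Decrease every 6th row.

Stitches to remove: |56 − 82| = 26.
Shaping rows needed: 26 / 2 = 13.
78 rows / 13 = every 6 rows.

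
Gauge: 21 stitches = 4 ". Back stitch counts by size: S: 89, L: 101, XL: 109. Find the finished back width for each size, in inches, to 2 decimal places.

21/4 = 5.25 sts per in.
S: 89 / 5.25 = 16.952 → 16.95 in.
L: 101 / 5.25 = 19.238 → 19.24 in.
XL: 109 / 5.25 = 20.762 → 20.76 in.

S 16.95 inches; L 19.24 inches; XL 20.76 inches.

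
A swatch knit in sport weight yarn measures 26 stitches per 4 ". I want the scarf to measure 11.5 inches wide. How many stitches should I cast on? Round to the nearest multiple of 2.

Cast on 74 stitches.

26 stitches / 4 in = 6.5 stitches per inch.
11.5 × 6.5 = 74.75 stitches.
Round to nearest multiple of 2 → 74.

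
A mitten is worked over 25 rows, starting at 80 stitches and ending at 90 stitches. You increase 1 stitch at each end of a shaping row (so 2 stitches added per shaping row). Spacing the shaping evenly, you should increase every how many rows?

Increase every 5th row.

Stitches to add: |90 − 80| = 10.
Shaping rows needed: 10 / 2 = 5.
25 rows / 5 = every 5 rows.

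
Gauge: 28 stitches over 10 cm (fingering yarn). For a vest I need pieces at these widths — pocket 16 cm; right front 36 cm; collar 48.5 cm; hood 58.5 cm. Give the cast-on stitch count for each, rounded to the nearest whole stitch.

Rate = 28/10 = 2.8 sts per cm.
pocket: 16 × 2.8 = 44.80 → 45.
right front: 36 × 2.8 = 100.80 → 101.
collar: 48.5 × 2.8 = 135.80 → 136.
hood: 58.5 × 2.8 = 163.80 → 164.

pocket 45; right front 101; collar 136; hood 164.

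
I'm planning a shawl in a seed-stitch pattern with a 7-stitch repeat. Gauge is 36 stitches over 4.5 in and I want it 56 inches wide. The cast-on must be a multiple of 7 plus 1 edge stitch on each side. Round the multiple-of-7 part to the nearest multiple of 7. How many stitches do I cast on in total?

36 / 4.5 = 8 sts per inch.
56 × 8 = 448.00 sts.
Less 2 edge sts → 446.00 for the repeat.
Nearest multiple of 7: 448.
Add back 2 edge sts → 450.

450 stitches.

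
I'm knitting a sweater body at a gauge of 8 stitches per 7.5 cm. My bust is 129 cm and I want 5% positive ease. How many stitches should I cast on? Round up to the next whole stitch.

Finished = 129 × 1.05 = 135.45 cm.
8 / 7.5 = 1.067 sts per cm.
135.45 × 1.067 = 144.48 sts.
→ 145 sts.

CO 145 sts.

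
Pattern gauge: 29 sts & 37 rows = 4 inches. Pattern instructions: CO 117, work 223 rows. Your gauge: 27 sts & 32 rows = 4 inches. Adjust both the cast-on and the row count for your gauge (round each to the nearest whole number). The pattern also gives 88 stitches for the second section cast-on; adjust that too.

Cast on 109 stitches; work 193 rows; second section cast-on 82 stitches.

Stitches: 117 × 27/29 = 108.93 → 109.
Rows: 223 × 32/37 = 192.86 → 193.
second section cast-on: 88 × 27/29 = 81.93 → 82.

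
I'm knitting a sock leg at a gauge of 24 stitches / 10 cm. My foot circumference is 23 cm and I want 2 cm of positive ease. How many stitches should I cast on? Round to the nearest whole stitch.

CO 60 sts.

Finished = 23 + 2 = 25 cm.
24 / 10 = 2.4 sts per cm.
25.00 × 2.4 = 60.00 sts.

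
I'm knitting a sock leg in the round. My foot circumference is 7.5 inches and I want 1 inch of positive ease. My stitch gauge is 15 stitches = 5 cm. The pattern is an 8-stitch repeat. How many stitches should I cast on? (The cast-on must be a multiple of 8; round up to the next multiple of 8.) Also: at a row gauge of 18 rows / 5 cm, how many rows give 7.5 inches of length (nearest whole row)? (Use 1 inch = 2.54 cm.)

Finished = 7.5 + 1 = 8.5 inches.
8.5 inches × 2.54 = 21.59 cm.
15/5 = 3 sts per cm; 21.59 × 3 = 64.77 sts.
Next multiple of 8 → 72.
7.5 inches = 19.05 cm; × 3.6 = 68.58 → 69 rows.

Cast on 72 stitches; work 69 rows.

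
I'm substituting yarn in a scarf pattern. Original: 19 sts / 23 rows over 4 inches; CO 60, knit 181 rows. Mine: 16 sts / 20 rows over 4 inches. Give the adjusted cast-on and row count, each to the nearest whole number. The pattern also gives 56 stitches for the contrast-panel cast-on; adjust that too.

Cast on 51 stitches; work 157 rows; contrast-panel cast-on 47 stitches.

Stitches: 60 × 16/19 = 50.53 → 51.
Rows: 181 × 20/23 = 157.39 → 157.
contrast-panel cast-on: 56 × 16/19 = 47.16 → 47.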